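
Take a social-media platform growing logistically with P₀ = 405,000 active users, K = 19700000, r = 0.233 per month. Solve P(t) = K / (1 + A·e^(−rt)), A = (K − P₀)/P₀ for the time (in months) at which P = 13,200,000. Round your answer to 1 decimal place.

A = (19700000 − 405000)/405000 = 47.64198
13200000 = 19700000/(1 + 47.64198·e^(−0.233t)) → 1 + 47.64198·e^(−0.233t) = 1.49242
e^(−0.233t) = 0.010336 → t = ln(96.74986)/0.233 = 4.57213/0.233

t ≈ 19.6 months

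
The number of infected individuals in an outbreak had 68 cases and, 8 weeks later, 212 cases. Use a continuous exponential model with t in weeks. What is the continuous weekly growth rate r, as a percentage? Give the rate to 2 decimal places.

r ≈ 14.21% per week

212 = 68 · e^(r·8)
e^(8r) = 212/68 = 3.11765
r = ln(3.11765) / 8 = 1.13708 / 8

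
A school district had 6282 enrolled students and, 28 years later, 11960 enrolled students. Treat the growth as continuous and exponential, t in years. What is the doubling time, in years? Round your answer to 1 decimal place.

r = ln(11960/6282) / 28 = ln(1.90385) / 28 ≈ 0.022996 per year
doubling time = ln 2 / |r| = 0.69315 / 0.022996

doubling time ≈ 30.1 years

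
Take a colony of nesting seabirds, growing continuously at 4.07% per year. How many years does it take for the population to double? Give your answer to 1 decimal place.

doubling time = ln(2) / |r| = 0.69315 / 0.0407

doubling time ≈ 17.0 years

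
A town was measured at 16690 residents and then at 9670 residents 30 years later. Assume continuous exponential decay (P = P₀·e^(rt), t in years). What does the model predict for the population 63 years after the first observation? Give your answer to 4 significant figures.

≈ 5,305 residents

r = ln(9670/16690) / 30 ≈ -0.018193 per year
P(63) = 16690 · e^(-0.018193·63) = 16690 · 0.31786 ≈ 5305.1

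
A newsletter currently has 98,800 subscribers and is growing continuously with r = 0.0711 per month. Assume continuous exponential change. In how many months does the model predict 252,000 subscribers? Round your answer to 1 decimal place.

252000 = 98800 · e^(0.0711·t)
t = ln(252000/98800) / 0.0711 = ln(2.55061) / 0.0711 = 0.93633 / 0.0711

t ≈ 13.2 months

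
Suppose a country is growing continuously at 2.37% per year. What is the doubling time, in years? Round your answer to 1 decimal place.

doubling time ≈ 29.2 years

doubling time = ln(2) / |r| = 0.69315 / 0.0237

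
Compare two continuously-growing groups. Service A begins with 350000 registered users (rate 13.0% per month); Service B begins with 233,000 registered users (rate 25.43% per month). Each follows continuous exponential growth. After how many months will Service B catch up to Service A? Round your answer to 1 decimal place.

350000·e^(0.13t) = 233000·e^(0.2543t)
350000/233000 = e^((0.2543 − 0.13)t) → ln(1.50215) = 0.1243·t
t = 0.40689 / 0.1243

t ≈ 3.3 months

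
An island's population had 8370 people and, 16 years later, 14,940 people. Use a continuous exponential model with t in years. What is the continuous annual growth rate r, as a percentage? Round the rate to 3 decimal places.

r ≈ 3.621% per year

14940 = 8370 · e^(r·16)
e^(16r) = 14940/8370 = 1.78495
r = ln(1.78495) / 16 = 0.57939 / 16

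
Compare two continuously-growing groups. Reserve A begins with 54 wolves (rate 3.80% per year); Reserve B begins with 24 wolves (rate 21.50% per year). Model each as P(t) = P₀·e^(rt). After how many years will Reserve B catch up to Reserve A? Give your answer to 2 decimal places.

t ≈ 4.58 years

54·e^(0.038t) = 24·e^(0.215t)
54/24 = e^((0.215 − 0.038)t) → ln(2.25) = 0.177·t
t = 0.81093 / 0.177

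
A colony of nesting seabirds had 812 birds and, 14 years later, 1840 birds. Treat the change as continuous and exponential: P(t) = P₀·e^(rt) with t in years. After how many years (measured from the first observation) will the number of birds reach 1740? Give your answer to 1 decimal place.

t ≈ 13.0 years

r = ln(1840/812) / 14 ≈ 0.05843 per year
t = ln(1740/812) / r = 0.76214 / 0.05843 ≈ 13.044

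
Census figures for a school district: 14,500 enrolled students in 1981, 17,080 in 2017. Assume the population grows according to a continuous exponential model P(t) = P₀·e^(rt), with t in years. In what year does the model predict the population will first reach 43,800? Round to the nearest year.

year 2224

r = ln(17080/14500) / 36 = 0.16376/36 ≈ 0.004549 per year
t = ln(43800/14500) / r = 1.10549/0.004549 ≈ 243.02 years after 1981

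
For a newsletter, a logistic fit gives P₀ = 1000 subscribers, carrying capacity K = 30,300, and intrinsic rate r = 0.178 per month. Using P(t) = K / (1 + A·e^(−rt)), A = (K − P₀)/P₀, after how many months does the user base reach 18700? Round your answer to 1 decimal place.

A = (30300 − 1000)/1000 = 29.3
18700 = 30300/(1 + 29.3·e^(−0.178t)) → 1 + 29.3·e^(−0.178t) = 1.62032
e^(−0.178t) = 0.021171 → t = ln(47.23362)/0.178 = 3.85511/0.178

t ≈ 21.7 months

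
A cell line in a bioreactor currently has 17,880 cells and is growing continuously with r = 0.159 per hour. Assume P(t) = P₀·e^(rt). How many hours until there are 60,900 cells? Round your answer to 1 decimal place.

t ≈ 7.7 hours

60900 = 17880 · e^(0.159·t)
t = ln(60900/17880) / 0.159 = ln(3.40604) / 0.159 = 1.22555 / 0.159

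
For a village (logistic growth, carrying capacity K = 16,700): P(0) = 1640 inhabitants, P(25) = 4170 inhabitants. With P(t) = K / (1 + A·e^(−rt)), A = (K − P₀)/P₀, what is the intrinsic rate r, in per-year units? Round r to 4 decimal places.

r ≈ 0.0447 per year

A = (16700 − 1640)/1640 = 9.18293
4170 = 16700/(1 + 9.18293·e^(−r·25)) → e^(−25r) = (4.0048 − 1)/9.18293 = 0.327216
r = −ln(0.327216)/25 = 1.11714/25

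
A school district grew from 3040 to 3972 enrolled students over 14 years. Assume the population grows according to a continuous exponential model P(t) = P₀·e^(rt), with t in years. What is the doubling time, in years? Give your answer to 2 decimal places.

doubling time ≈ 36.29 years

r = ln(3972/3040) / 14 = ln(1.30658) / 14 ≈ 0.019101 per year
doubling time = ln 2 / |r| = 0.69315 / 0.019101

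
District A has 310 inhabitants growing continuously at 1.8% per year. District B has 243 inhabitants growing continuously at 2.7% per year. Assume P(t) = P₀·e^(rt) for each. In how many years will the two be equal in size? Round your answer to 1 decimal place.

t ≈ 27.1 years

310·e^(0.018t) = 243·e^(0.027t)
310/243 = e^((0.027 − 0.018)t) → ln(1.27572) = 0.009·t
t = 0.24351 / 0.009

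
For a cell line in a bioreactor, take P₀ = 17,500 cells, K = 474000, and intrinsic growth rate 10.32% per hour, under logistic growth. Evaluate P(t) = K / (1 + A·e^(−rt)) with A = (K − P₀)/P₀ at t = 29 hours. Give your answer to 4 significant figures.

≈ 205,400 cells

A = (474000 − 17500)/17500 = 26.08571
P(29) = 474000 / (1 + 26.08571·e^(−0.1032·29)) = 474000 / (1 + 26.08571·0.050147)
= 474000 / 2.30812 ≈ 205362.31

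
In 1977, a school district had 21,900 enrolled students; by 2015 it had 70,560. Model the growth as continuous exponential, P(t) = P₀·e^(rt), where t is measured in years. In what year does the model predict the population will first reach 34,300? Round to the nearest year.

year 1992

r = ln(70560/21900) / 38 = 1.16998/38 ≈ 0.030789 per year
t = ln(34300/21900) / r = 0.44866/0.030789 ≈ 14.57 years after 1977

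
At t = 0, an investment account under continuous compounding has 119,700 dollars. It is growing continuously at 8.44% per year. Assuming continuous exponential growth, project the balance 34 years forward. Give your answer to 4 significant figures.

P(34) = 119700 · e^(0.0844·34) = 119700 · e^(2.8696)
= 119700 · 17.62996 ≈ 2110306.79

≈ 2,110,000 dollars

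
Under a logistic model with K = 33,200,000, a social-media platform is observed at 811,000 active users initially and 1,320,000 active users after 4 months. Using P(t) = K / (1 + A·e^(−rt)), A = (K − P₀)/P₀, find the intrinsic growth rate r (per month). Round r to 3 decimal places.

A = (33200000 − 811000)/811000 = 39.93711
1320000 = 33200000/(1 + 39.93711·e^(−r·4)) → e^(−4r) = (25.15152 − 1)/39.93711 = 0.604739
r = −ln(0.604739)/4 = 0.50296/4

r ≈ 0.126 per month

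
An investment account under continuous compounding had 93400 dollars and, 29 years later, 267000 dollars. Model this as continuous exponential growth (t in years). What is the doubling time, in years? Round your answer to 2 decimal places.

r = ln(267000/93400) / 29 = ln(2.85867) / 29 ≈ 0.036219 per year
doubling time = ln 2 / |r| = 0.69315 / 0.036219

doubling time ≈ 19.14 years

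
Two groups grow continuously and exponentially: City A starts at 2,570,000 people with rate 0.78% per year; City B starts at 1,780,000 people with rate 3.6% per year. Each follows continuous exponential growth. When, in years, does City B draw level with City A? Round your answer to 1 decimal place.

t ≈ 13.0 years

2570000·e^(0.0078t) = 1780000·e^(0.036t)
2570000/1780000 = e^((0.036 − 0.0078)t) → ln(1.44382) = 0.0282·t
t = 0.36729 / 0.0282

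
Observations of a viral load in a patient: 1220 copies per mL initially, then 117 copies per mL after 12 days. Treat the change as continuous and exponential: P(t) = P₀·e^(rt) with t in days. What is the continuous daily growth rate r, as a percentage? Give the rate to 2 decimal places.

r ≈ -19.54% per day

117 = 1220 · e^(r·12)
e^(12r) = 117/1220 = 0.0959
r = ln(0.0959) / 12 = -2.34443 / 12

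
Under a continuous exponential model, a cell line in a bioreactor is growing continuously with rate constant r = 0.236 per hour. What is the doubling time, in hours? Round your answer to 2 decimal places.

doubling time ≈ 2.94 hours

doubling time = ln(2) / |r| = 0.69315 / 0.236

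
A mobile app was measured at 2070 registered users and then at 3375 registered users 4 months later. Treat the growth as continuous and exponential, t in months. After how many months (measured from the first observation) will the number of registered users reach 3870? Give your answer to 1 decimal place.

r = ln(3375/2070) / 4 ≈ 0.122212 per month
t = ln(3870/2070) / r = 0.62571 / 0.122212 ≈ 5.12

t ≈ 5.1 months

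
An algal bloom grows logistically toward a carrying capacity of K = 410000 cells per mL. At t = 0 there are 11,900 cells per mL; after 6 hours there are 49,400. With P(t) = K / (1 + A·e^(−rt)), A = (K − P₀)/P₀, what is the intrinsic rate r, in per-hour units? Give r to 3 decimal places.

A = (410000 − 11900)/11900 = 33.45378
49400 = 410000/(1 + 33.45378·e^(−r·6)) → e^(−6r) = (8.2996 − 1)/33.45378 = 0.218199
r = −ln(0.218199)/6 = 1.52235/6

r ≈ 0.254 per hour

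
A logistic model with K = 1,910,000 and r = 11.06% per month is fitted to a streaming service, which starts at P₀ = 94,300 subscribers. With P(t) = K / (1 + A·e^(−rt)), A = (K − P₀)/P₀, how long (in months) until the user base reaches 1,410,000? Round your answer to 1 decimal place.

A = (1910000 − 94300)/94300 = 19.25451
1410000 = 1910000/(1 + 19.25451·e^(−0.1106t)) → 1 + 19.25451·e^(−0.1106t) = 1.35461
e^(−0.1106t) = 0.018417 → t = ln(54.29771)/0.1106 = 3.99448/0.1106

t ≈ 36.1 months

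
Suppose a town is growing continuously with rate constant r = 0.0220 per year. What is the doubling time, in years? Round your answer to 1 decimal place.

doubling time ≈ 31.5 years

doubling time = ln(2) / |r| = 0.69315 / 0.022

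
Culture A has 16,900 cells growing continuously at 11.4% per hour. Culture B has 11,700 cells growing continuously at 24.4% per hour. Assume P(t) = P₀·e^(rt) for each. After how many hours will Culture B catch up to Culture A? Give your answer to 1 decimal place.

t ≈ 2.8 hours

16900·e^(0.114t) = 11700·e^(0.244t)
16900/11700 = e^((0.244 − 0.114)t) → ln(1.44444) = 0.13·t
t = 0.36772 / 0.13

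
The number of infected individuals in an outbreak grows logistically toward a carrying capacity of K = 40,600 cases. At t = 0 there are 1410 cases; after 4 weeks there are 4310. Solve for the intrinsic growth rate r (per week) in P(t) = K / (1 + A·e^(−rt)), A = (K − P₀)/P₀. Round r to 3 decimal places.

A = (40600 − 1410)/1410 = 27.79433
4310 = 40600/(1 + 27.79433·e^(−r·4)) → e^(−4r) = (9.41995 − 1)/27.79433 = 0.302938
r = −ln(0.302938)/4 = 1.19423/4

r ≈ 0.299 per week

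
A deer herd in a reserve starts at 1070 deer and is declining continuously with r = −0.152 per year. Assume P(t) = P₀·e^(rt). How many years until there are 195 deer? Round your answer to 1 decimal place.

195 = 1070 · e^(-0.152·t)
t = ln(195/1070) / -0.152 = ln(0.18224) / -0.152 = -1.70241 / -0.152

t ≈ 11.2 years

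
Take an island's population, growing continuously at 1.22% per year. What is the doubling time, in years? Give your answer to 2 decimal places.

doubling time = ln(2) / |r| = 0.69315 / 0.0122

doubling time ≈ 56.82 years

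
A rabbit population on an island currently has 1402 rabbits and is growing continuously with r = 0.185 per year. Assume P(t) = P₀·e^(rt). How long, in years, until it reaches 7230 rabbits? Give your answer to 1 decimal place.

7230 = 1402 · e^(0.185·t)
t = ln(7230/1402) / 0.185 = ln(5.15692) / 0.185 = 1.64034 / 0.185

t ≈ 8.9 years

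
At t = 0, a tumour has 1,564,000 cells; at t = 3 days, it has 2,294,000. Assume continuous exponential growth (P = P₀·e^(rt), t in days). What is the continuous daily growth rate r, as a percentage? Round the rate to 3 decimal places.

r ≈ 12.768% per day

2294000 = 1564000 · e^(r·3)
e^(3r) = 2294000/1564000 = 1.46675
r = ln(1.46675) / 3 = 0.38305 / 3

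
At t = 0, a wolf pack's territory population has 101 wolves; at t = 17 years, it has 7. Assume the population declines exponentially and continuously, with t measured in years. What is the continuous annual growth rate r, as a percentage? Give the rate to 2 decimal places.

r ≈ -15.70% per year

7 = 101 · e^(r·17)
e^(17r) = 7/101 = 0.06931
r = ln(0.06931) / 17 = -2.66921 / 17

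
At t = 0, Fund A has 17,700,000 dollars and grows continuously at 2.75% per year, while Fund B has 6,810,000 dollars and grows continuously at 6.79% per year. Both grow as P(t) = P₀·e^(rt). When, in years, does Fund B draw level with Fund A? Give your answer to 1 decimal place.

t ≈ 23.6 years

17700000·e^(0.0275t) = 6810000·e^(0.0679t)
17700000/6810000 = e^((0.0679 − 0.0275)t) → ln(2.59912) = 0.0404·t
t = 0.95517 / 0.0404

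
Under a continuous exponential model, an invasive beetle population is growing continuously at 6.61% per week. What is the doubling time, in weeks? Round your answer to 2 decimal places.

doubling time ≈ 10.49 weeks

doubling time = ln(2) / |r| = 0.69315 / 0.0661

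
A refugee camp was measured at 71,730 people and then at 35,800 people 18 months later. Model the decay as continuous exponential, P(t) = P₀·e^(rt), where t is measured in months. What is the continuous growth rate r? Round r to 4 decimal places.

r ≈ -0.0386 per month

35800 = 71730 · e^(r·18)
e^(18r) = 35800/71730 = 0.49909
r = ln(0.49909) / 18 = -0.69496 / 18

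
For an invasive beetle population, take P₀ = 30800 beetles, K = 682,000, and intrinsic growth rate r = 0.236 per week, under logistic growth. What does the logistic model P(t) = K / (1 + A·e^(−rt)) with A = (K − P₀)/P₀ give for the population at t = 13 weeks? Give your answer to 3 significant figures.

A = (682000 − 30800)/30800 = 21.14286
P(13) = 682000 / (1 + 21.14286·e^(−0.236·13)) = 682000 / (1 + 21.14286·0.046514)
= 682000 / 1.98344 ≈ 343846.92

≈ 344,000 beetles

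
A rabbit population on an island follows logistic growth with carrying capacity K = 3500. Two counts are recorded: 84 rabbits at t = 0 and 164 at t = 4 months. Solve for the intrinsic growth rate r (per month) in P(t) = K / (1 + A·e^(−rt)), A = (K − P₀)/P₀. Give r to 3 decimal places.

A = (3500 − 84)/84 = 40.66667
164 = 3500/(1 + 40.66667·e^(−r·4)) → e^(−4r) = (21.34146 − 1)/40.66667 = 0.5002
r = −ln(0.5002)/4 = 0.69275/4

r ≈ 0.173 per month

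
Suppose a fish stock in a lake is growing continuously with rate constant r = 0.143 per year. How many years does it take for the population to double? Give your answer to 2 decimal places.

doubling time = ln(2) / |r| = 0.69315 / 0.143

doubling time ≈ 4.85 years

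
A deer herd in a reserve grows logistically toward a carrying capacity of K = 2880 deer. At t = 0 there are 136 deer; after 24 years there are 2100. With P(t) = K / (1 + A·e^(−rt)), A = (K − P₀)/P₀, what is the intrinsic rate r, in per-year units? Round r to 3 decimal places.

A = (2880 − 136)/136 = 20.17647
2100 = 2880/(1 + 20.17647·e^(−r·24)) → e^(−24r) = (1.37143 − 1)/20.17647 = 0.018409
r = −ln(0.018409)/24 = 3.99492/24

r ≈ 0.166 per year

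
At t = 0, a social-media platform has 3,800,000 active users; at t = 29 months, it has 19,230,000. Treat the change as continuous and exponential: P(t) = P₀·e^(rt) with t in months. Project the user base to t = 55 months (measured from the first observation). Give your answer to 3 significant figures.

r = ln(19230000/3800000) / 29 ≈ 0.055913 per month
P(55) = 3800000 · e^(0.055913·55) = 3800000 · 21.65427 ≈ 82286225.61

≈ 82,300,000 active users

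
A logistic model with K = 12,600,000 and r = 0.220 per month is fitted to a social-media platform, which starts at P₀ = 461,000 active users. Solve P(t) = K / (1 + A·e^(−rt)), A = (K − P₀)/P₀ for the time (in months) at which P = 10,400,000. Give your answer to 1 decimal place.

A = (12600000 − 461000)/461000 = 26.33189
10400000 = 12600000/(1 + 26.33189·e^(−0.22t)) → 1 + 26.33189·e^(−0.22t) = 1.21154
e^(−0.22t) = 0.008034 → t = ln(124.47801)/0.22 = 4.82413/0.22

t ≈ 21.9 months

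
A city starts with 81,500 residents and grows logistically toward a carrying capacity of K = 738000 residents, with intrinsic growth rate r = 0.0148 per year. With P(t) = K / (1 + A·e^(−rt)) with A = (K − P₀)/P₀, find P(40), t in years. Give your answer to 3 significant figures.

A = (738000 − 81500)/81500 = 8.05521
P(40) = 738000 / (1 + 8.05521·e^(−0.0148·40)) = 738000 / (1 + 8.05521·0.55322)
= 738000 / 5.4563 ≈ 135256.4

≈ 135,000 residents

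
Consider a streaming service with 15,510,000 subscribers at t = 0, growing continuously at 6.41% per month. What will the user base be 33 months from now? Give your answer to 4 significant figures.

P(33) = 15510000 · e^(0.0641·33) = 15510000 · e^(2.1153)
= 15510000 · 8.29207 ≈ 128610052.46

≈ 128,600,000 subscribers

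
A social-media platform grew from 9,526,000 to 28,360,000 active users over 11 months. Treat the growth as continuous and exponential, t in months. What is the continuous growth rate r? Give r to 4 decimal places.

28360000 = 9526000 · e^(r·11)
e^(11r) = 28360000/9526000 = 2.97712
r = ln(2.97712) / 11 = 1.09095 / 11

r ≈ 0.0992 per month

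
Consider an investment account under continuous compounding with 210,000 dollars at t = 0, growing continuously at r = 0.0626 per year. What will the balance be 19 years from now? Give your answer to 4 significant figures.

P(19) = 210000 · e^(0.0626·19) = 210000 · e^(1.1894)
= 210000 · 3.28511 ≈ 689873.01

≈ 689,900 dollars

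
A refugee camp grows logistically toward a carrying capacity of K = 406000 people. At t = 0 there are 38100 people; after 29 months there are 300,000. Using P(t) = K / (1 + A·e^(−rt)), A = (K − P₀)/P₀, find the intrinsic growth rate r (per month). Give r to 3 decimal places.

r ≈ 0.114 per month

A = (406000 − 38100)/38100 = 9.65617
300000 = 406000/(1 + 9.65617·e^(−r·29)) → e^(−29r) = (1.35333 − 1)/9.65617 = 0.036591
r = −ln(0.036591)/29 = 3.30794/29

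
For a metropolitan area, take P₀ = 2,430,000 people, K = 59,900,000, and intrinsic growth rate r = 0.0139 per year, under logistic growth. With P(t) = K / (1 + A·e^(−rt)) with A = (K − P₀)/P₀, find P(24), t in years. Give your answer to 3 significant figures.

A = (59900000 − 2430000)/2430000 = 23.65021
P(24) = 59900000 / (1 + 23.65021·e^(−0.0139·24)) = 59900000 / (1 + 23.65021·0.71634)
= 59900000 / 17.94159 ≈ 3338610.72

≈ 3,340,000 people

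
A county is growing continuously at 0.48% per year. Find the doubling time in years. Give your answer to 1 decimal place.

doubling time = ln(2) / |r| = 0.69315 / 0.0048

doubling time ≈ 144.4 years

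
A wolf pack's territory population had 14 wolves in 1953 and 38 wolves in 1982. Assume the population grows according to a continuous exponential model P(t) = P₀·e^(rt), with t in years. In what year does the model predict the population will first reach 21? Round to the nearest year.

year 1965

r = ln(38/14) / 29 = 0.99853/29 ≈ 0.034432 per year
t = ln(21/14) / r = 0.40547/0.034432 ≈ 11.78 years after 1953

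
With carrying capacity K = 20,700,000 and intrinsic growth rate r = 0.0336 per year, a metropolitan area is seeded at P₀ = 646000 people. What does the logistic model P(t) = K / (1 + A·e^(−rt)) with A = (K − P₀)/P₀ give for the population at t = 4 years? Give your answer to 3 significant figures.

A = (20700000 − 646000)/646000 = 31.04334
P(4) = 20700000 / (1 + 31.04334·e^(−0.0336·4)) = 20700000 / (1 + 31.04334·0.87424)
= 20700000 / 28.13934 ≈ 735624.88

≈ 736,000 people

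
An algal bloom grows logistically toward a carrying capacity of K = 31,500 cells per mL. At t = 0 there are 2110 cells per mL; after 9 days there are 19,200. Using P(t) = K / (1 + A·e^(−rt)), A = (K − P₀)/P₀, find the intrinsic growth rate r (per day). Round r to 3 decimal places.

r ≈ 0.342 per day

A = (31500 − 2110)/2110 = 13.92891
19200 = 31500/(1 + 13.92891·e^(−r·9)) → e^(−9r) = (1.64062 − 1)/13.92891 = 0.045992
r = −ln(0.045992)/9 = 3.07928/9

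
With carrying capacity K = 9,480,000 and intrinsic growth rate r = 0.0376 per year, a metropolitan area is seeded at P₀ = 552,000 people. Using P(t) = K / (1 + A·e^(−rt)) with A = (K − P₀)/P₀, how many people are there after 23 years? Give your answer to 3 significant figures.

≈ 1,210,000 people

A = (9480000 − 552000)/552000 = 16.17391
P(23) = 9480000 / (1 + 16.17391·e^(−0.0376·23)) = 9480000 / (1 + 16.17391·0.421136)
= 9480000 / 7.81141 ≈ 1213608.8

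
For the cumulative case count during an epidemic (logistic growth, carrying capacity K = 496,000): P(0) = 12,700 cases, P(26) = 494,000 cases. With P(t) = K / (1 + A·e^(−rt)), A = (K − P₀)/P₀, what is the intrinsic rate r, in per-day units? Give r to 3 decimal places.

r ≈ 0.352 per day

A = (496000 − 12700)/12700 = 38.05512
494000 = 496000/(1 + 38.05512·e^(−r·26)) → e^(−26r) = (1.00405 − 1)/38.05512 = 0.000106
r = −ln(0.000106)/26 = 9.14842/26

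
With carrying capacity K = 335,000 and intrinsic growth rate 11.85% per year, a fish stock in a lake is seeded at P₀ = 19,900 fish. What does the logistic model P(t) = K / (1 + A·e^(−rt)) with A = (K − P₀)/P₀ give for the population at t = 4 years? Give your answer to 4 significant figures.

A = (335000 − 19900)/19900 = 15.83417
P(4) = 335000 / (1 + 15.83417·e^(−0.1185·4)) = 335000 / (1 + 15.83417·0.622507)
= 335000 / 10.85689 ≈ 30855.99

≈ 30,860 fish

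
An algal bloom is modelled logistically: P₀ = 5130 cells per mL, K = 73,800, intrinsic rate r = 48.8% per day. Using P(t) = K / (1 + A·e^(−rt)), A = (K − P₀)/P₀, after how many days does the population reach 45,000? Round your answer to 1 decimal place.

t ≈ 6.2 days

A = (73800 − 5130)/5130 = 13.38596
45000 = 73800/(1 + 13.38596·e^(−0.488t)) → 1 + 13.38596·e^(−0.488t) = 1.64
e^(−0.488t) = 0.047811 → t = ln(20.91557)/0.488 = 3.04049/0.488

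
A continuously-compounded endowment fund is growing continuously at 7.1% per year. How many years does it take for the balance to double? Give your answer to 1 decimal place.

doubling time = ln(2) / |r| = 0.69315 / 0.071

doubling time ≈ 9.8 years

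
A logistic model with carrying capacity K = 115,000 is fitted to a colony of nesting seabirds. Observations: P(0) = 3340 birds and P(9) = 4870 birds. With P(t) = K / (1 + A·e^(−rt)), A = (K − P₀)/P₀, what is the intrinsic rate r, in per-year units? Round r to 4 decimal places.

A = (115000 − 3340)/3340 = 33.43114
4870 = 115000/(1 + 33.43114·e^(−r·9)) → e^(−9r) = (23.61396 − 1)/33.43114 = 0.676434
r = −ln(0.676434)/9 = 0.39092/9

r ≈ 0.0434 per year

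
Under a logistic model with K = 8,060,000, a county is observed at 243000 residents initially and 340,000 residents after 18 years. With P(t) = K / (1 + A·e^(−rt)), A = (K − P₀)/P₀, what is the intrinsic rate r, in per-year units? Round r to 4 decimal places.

A = (8060000 − 243000)/243000 = 32.16872
340000 = 8060000/(1 + 32.16872·e^(−r·18)) → e^(−18r) = (23.70588 − 1)/32.16872 = 0.705837
r = −ln(0.705837)/18 = 0.34837/18

r ≈ 0.0194 per year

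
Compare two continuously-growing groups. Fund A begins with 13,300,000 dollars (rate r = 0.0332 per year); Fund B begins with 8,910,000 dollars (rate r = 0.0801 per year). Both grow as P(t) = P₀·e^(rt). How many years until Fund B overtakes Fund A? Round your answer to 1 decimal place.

t ≈ 8.5 years

13300000·e^(0.0332t) = 8910000·e^(0.0801t)
13300000/8910000 = e^((0.0801 − 0.0332)t) → ln(1.4927) = 0.0469·t
t = 0.40059 / 0.0469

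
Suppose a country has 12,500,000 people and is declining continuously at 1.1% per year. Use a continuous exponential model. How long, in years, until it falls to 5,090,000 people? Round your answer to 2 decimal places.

t ≈ 81.68 years

5090000 = 12500000 · e^(-0.011·t)
t = ln(5090000/12500000) / -0.011 = ln(0.4072) / -0.011 = -0.89845 / -0.011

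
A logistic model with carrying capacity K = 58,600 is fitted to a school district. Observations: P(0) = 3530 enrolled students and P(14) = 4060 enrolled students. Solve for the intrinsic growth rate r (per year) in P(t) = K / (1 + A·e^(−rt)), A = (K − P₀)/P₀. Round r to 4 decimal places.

A = (58600 − 3530)/3530 = 15.60057
4060 = 58600/(1 + 15.60057·e^(−r·14)) → e^(−14r) = (14.4335 − 1)/15.60057 = 0.86109
r = −ln(0.86109)/14 = 0.14956/14

r ≈ 0.0107 per year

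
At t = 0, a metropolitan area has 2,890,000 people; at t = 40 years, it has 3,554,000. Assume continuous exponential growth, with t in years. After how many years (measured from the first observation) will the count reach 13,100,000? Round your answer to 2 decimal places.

r = ln(3554000/2890000) / 40 ≈ 0.00517 per year
t = ln(13100000/2890000) / r = 1.51136 / 0.00517 ≈ 292.308

t ≈ 292.31 years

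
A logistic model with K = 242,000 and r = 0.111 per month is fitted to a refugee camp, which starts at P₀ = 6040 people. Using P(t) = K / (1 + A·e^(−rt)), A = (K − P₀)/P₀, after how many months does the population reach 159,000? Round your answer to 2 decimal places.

A = (242000 − 6040)/6040 = 39.06623
159000 = 242000/(1 + 39.06623·e^(−0.111t)) → 1 + 39.06623·e^(−0.111t) = 1.52201
e^(−0.111t) = 0.013362 → t = ln(74.83771)/0.111 = 4.31532/0.111

t ≈ 38.88 months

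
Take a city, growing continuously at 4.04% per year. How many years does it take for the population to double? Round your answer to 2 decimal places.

doubling time = ln(2) / |r| = 0.69315 / 0.0404

doubling time ≈ 17.16 years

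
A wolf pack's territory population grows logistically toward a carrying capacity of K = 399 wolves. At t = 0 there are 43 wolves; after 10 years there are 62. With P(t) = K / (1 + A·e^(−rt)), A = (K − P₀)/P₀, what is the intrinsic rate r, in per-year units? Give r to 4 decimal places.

r ≈ 0.0421 per year

A = (399 − 43)/43 = 8.27907
62 = 399/(1 + 8.27907·e^(−r·10)) → e^(−10r) = (6.43548 − 1)/8.27907 = 0.656533
r = −ln(0.656533)/10 = 0.42078/10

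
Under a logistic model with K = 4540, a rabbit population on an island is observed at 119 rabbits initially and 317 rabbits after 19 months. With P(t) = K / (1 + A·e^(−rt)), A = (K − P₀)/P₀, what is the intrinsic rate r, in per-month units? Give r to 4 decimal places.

r ≈ 0.0540 per month

A = (4540 − 119)/119 = 37.15126
317 = 4540/(1 + 37.15126·e^(−r·19)) → e^(−19r) = (14.32177 − 1)/37.15126 = 0.358582
r = −ln(0.358582)/19 = 1.0256/19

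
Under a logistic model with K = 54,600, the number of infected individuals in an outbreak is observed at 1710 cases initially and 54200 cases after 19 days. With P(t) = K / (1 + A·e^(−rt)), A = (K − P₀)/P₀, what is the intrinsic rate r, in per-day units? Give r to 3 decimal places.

A = (54600 − 1710)/1710 = 30.92982
54200 = 54600/(1 + 30.92982·e^(−r·19)) → e^(−19r) = (1.00738 − 1)/30.92982 = 0.000239
r = −ln(0.000239)/19 = 8.34069/19

r ≈ 0.439 per day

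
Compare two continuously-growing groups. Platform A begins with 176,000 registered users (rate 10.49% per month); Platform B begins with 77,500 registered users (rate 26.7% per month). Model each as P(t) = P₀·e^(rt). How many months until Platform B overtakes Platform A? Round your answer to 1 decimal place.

t ≈ 5.1 months

176000·e^(0.1049t) = 77500·e^(0.267t)
176000/77500 = e^((0.267 − 0.1049)t) → ln(2.27097) = 0.1621·t
t = 0.82021 / 0.1621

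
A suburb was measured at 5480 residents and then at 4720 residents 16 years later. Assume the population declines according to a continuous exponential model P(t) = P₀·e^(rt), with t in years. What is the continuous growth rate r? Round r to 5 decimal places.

4720 = 5480 · e^(r·16)
e^(16r) = 4720/5480 = 0.86131
r = ln(0.86131) / 16 = -0.1493 / 16

r ≈ -0.00933 per year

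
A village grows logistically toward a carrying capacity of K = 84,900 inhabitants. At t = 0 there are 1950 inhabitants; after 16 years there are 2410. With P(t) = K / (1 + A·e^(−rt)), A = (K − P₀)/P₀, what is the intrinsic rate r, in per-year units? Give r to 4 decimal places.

A = (84900 − 1950)/1950 = 42.53846
2410 = 84900/(1 + 42.53846·e^(−r·16)) → e^(−16r) = (35.22822 − 1)/42.53846 = 0.804642
r = −ln(0.804642)/16 = 0.21736/16

r ≈ 0.0136 per year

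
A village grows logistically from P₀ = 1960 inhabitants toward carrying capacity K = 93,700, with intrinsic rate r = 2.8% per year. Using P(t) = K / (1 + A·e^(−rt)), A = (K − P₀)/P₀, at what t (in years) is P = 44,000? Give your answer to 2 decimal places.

A = (93700 − 1960)/1960 = 46.80612
44000 = 93700/(1 + 46.80612·e^(−0.028t)) → 1 + 46.80612·e^(−0.028t) = 2.12955
e^(−0.028t) = 0.024132 → t = ln(41.43802)/0.028 = 3.7242/0.028

t ≈ 133.01 years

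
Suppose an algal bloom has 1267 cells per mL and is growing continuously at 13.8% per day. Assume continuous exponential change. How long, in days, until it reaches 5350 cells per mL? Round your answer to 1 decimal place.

t ≈ 10.4 days

5350 = 1267 · e^(0.138·t)
t = ln(5350/1267) / 0.138 = ln(4.22257) / 0.138 = 1.44044 / 0.138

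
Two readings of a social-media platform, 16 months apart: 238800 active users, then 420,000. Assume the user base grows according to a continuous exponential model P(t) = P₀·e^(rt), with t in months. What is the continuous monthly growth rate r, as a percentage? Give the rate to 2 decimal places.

420000 = 238800 · e^(r·16)
e^(16r) = 420000/238800 = 1.75879
r = ln(1.75879) / 16 = 0.56463 / 16

r ≈ 3.53% per month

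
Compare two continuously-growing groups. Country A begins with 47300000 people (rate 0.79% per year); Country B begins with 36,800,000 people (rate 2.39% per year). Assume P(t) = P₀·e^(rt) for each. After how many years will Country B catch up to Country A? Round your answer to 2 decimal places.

t ≈ 15.69 years

47300000·e^(0.0079t) = 36800000·e^(0.0239t)
47300000/36800000 = e^((0.0239 − 0.0079)t) → ln(1.28533) = 0.016·t
t = 0.25101 / 0.016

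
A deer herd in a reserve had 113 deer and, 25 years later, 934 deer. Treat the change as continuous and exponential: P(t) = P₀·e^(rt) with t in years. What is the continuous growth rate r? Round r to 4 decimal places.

r ≈ 0.0845 per year

934 = 113 · e^(r·25)
e^(25r) = 934/113 = 8.26549
r = ln(8.26549) / 25 = 2.11209 / 25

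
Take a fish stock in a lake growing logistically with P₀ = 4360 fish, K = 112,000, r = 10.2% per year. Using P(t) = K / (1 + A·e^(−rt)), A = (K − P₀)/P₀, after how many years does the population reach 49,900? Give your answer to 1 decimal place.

t ≈ 29.3 years

A = (112000 − 4360)/4360 = 24.68807
49900 = 112000/(1 + 24.68807·e^(−0.102t)) → 1 + 24.68807·e^(−0.102t) = 2.24449
e^(−0.102t) = 0.050409 → t = ln(19.83792)/0.102 = 2.9876/0.102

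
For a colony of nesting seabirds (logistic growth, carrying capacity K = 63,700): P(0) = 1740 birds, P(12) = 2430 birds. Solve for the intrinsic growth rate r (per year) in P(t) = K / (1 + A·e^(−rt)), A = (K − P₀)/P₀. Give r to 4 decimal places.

A = (63700 − 1740)/1740 = 35.6092
2430 = 63700/(1 + 35.6092·e^(−r·12)) → e^(−12r) = (26.21399 − 1)/35.6092 = 0.708075
r = −ln(0.708075)/12 = 0.3452/12

r ≈ 0.0288 per year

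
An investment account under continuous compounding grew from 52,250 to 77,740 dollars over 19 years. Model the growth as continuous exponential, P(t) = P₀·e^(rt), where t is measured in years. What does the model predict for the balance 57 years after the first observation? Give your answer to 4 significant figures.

≈ 172,100 dollars

r = ln(77740/52250) / 19 ≈ 0.020912 per year
P(57) = 52250 · e^(0.020912·57) = 52250 · 3.29363 ≈ 172092.13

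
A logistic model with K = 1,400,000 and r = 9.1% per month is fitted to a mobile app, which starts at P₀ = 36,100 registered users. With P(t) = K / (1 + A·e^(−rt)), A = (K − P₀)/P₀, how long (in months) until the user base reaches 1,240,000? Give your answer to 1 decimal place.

t ≈ 62.4 months

A = (1400000 − 36100)/36100 = 37.78116
1240000 = 1400000/(1 + 37.78116·e^(−0.091t)) → 1 + 37.78116·e^(−0.091t) = 1.12903
e^(−0.091t) = 0.003415 → t = ln(292.80402)/0.091 = 5.6795/0.091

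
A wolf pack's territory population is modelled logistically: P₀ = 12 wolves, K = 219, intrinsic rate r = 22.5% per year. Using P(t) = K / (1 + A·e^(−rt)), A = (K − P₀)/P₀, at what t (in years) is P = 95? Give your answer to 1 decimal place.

A = (219 − 12)/12 = 17.25
95 = 219/(1 + 17.25·e^(−0.225t)) → 1 + 17.25·e^(−0.225t) = 2.30526
e^(−0.225t) = 0.075667 → t = ln(13.21573)/0.225 = 2.58141/0.225

t ≈ 11.5 years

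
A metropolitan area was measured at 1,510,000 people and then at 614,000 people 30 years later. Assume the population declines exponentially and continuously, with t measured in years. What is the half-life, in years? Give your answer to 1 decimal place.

half-life ≈ 23.1 years

r = ln(614000/1510000) / 30 = ln(0.40662) / 30 ≈ -0.029996 per year
half-life = ln 2 / |r| = 0.69315 / 0.029996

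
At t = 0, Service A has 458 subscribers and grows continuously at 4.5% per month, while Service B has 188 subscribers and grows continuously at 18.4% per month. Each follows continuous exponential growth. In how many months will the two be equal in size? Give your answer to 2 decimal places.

t ≈ 6.41 months

458·e^(0.045t) = 188·e^(0.184t)
458/188 = e^((0.184 − 0.045)t) → ln(2.43617) = 0.139·t
t = 0.89043 / 0.139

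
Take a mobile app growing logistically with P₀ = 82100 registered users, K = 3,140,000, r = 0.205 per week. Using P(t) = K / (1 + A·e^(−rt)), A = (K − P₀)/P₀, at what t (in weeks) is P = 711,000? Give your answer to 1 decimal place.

A = (3140000 − 82100)/82100 = 37.24604
711000 = 3140000/(1 + 37.24604·e^(−0.205t)) → 1 + 37.24604·e^(−0.205t) = 4.41632
e^(−0.205t) = 0.091723 → t = ln(10.9024)/0.205 = 2.38898/0.205

t ≈ 11.7 weeks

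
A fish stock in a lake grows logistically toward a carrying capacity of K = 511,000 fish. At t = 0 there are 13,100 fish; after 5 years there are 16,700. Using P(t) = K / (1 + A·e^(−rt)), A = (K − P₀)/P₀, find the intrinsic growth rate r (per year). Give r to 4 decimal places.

r ≈ 0.0500 per year

A = (511000 − 13100)/13100 = 38.00763
16700 = 511000/(1 + 38.00763·e^(−r·5)) → e^(−5r) = (30.5988 − 1)/38.00763 = 0.778759
r = −ln(0.778759)/5 = 0.25005/5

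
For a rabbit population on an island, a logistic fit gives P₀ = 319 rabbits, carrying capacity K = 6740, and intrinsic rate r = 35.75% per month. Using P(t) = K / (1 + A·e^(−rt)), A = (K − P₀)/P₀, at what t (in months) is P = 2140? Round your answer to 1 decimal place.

A = (6740 − 319)/319 = 20.12853
2140 = 6740/(1 + 20.12853·e^(−0.3575t)) → 1 + 20.12853·e^(−0.3575t) = 3.14953
e^(−0.3575t) = 0.10679 → t = ln(9.36414)/0.3575 = 2.23689/0.3575

t ≈ 6.3 months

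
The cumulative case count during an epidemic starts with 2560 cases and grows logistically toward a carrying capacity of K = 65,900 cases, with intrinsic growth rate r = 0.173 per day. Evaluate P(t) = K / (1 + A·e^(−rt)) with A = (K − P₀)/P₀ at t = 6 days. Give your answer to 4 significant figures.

≈ 6,750 cases

A = (65900 − 2560)/2560 = 24.74219
P(6) = 65900 / (1 + 24.74219·e^(−0.173·6)) = 65900 / (1 + 24.74219·0.354162)
= 65900 / 9.76275 ≈ 6750.15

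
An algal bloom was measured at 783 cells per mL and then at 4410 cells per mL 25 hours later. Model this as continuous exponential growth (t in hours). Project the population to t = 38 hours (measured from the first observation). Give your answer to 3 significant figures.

≈ 10,800 cells per mL

r = ln(4410/783) / 25 ≈ 0.06914 per hour
P(38) = 783 · e^(0.06914·38) = 783 · 13.83658 ≈ 10834.04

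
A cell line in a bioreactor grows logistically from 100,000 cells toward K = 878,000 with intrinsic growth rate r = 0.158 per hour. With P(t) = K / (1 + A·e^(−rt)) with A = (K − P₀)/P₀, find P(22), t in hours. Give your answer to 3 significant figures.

A = (878000 − 100000)/100000 = 7.78
P(22) = 878000 / (1 + 7.78·e^(−0.158·22)) = 878000 / (1 + 7.78·0.030931)
= 878000 / 1.24064 ≈ 707697.94

≈ 708,000 cells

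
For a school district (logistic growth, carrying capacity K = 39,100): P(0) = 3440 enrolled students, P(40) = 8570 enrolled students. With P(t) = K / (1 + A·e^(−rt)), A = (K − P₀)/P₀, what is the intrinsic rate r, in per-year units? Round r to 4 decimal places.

A = (39100 − 3440)/3440 = 10.36628
8570 = 39100/(1 + 10.36628·e^(−r·40)) → e^(−40r) = (4.56243 − 1)/10.36628 = 0.343655
r = −ln(0.343655)/40 = 1.06812/40

r ≈ 0.0267 per year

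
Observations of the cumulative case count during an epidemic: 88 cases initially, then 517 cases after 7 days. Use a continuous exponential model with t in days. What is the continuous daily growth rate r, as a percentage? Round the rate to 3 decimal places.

r ≈ 25.296% per day

517 = 88 · e^(r·7)
e^(7r) = 517/88 = 5.875
r = ln(5.875) / 7 = 1.77071 / 7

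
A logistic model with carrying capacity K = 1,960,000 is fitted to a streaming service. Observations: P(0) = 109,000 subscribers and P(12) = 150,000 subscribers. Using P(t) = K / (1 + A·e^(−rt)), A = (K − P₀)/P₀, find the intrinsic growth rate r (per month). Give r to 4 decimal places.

r ≈ 0.0285 per month

A = (1960000 − 109000)/109000 = 16.98165
150000 = 1960000/(1 + 16.98165·e^(−r·12)) → e^(−12r) = (13.06667 − 1)/16.98165 = 0.710571
r = −ln(0.710571)/12 = 0.34169/12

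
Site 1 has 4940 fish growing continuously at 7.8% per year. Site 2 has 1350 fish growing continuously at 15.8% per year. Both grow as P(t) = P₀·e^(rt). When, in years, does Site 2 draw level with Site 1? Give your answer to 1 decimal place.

4940·e^(0.078t) = 1350·e^(0.158t)
4940/1350 = e^((0.158 − 0.078)t) → ln(3.65926) = 0.08·t
t = 1.29726 / 0.08

t ≈ 16.2 years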